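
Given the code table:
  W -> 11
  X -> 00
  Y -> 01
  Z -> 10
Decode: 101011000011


Decoding:
10 -> Z
10 -> Z
11 -> W
00 -> X
00 -> X
11 -> W


Result: ZZWXXW


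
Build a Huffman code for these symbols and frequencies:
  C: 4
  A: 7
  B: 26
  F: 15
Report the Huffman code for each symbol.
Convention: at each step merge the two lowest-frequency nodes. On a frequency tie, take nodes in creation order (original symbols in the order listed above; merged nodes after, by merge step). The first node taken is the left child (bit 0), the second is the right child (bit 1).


Huffman tree construction:
Step 1: Merge C(4) + A(7) = 11
Step 2: Merge (C+A)(11) + F(15) = 26
Step 3: Merge B(26) + ((C+A)+F)(26) = 52
Read each symbol's code off the tree from the root (left child = 0, right child = 1).

Codes:
  C: 100 (length 3)
  A: 101 (length 3)
  B: 0 (length 1)
  F: 11 (length 2)
Average code length: 89/52 = 1.7115 bits/symbol


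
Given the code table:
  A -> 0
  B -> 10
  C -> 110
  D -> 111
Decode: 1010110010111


Decoding:
10 -> B
10 -> B
110 -> C
0 -> A
10 -> B
111 -> D


Result: BBCABD


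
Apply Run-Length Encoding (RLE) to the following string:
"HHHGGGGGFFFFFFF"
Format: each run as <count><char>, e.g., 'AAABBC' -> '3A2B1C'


Scanning runs left to right:
  i=0: run of 'H' x 3 -> '3H'
  i=3: run of 'G' x 5 -> '5G'
  i=8: run of 'F' x 7 -> '7F'

RLE = 3H5G7F


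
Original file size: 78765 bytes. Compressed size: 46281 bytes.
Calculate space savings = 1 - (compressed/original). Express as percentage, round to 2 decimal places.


ratio = compressed/original = 46281/78765 = 0.587583
savings = 1 - ratio = 1 - 0.587583 = 0.412417
as a percentage: 0.412417 * 100 = 41.24%

Space savings = 1 - 46281/78765 = 41.24%


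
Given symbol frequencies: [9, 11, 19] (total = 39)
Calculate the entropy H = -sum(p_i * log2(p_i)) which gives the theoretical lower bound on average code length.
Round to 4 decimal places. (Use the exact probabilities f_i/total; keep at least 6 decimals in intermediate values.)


Per-symbol terms -p_i * log2(p_i) with p_i = f_i/39:
  p = 9/39 = 0.230769: log2(p) = -2.115477, -p*log2(p) = 0.488187
  p = 11/39 = 0.282051: log2(p) = -1.825971, -p*log2(p) = 0.515017
  p = 19/39 = 0.487179: log2(p) = -1.037475, -p*log2(p) = 0.505436
H = 0.488187 + 0.515017 + 0.505436 = 1.508640

H = 1.5086 bits/symbol


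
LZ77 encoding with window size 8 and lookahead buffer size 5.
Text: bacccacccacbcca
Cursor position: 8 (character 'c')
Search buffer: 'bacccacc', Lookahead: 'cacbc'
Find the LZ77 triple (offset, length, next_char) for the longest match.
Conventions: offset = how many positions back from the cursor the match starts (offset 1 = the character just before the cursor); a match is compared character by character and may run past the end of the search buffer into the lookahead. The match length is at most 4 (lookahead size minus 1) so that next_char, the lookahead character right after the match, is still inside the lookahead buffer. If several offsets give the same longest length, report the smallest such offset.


Try each offset into the search buffer:
  offset=1 (pos 7, char 'c'): match length 1
  offset=2 (pos 6, char 'c'): match length 1
  offset=3 (pos 5, char 'a'): match length 0
  offset=4 (pos 4, char 'c'): match length 3
  offset=5 (pos 3, char 'c'): match length 1
  offset=6 (pos 2, char 'c'): match length 1
  offset=7 (pos 1, char 'a'): match length 0
  offset=8 (pos 0, char 'b'): match length 0
Longest match has length 3 at offset 4.
next_char = character at position 8 + 3 = 11 -> 'b'

Best match: offset=4, length=3 (matching 'cac' starting at position 4)
LZ77 triple: (4, 3, 'b')


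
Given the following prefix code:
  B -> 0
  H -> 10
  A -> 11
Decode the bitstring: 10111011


Decoding step by step:
Bits 10 -> H
Bits 11 -> A
Bits 10 -> H
Bits 11 -> A


Decoded message: HAHA


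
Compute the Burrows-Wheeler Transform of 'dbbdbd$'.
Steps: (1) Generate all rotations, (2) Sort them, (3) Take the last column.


Rotations (sorted):
  0: $dbbdbd -> last char: d
  1: bbdbd$d -> last char: d
  2: bd$dbbd -> last char: d
  3: bdbd$db -> last char: b
  4: d$dbbdb -> last char: b
  5: dbbdbd$ -> last char: $
  6: dbd$dbb -> last char: b


BWT = dddbb$b


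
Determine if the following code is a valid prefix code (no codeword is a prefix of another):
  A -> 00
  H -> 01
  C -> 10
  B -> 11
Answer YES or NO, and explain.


Checking each pair (does one codeword prefix another?):
  A='00' vs H='01': no prefix
  A='00' vs C='10': no prefix
  A='00' vs B='11': no prefix
  H='01' vs A='00': no prefix
  H='01' vs C='10': no prefix
  H='01' vs B='11': no prefix
  C='10' vs A='00': no prefix
  C='10' vs H='01': no prefix
  C='10' vs B='11': no prefix
  B='11' vs A='00': no prefix
  B='11' vs H='01': no prefix
  B='11' vs C='10': no prefix
No violation found over all pairs.

YES -- this is a valid prefix code. No codeword is a prefix of any other codeword.


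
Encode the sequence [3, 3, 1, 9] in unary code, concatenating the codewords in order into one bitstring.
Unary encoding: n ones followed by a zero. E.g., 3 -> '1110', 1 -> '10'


Encode each number as n ones followed by a terminating 0:
  3 -> 1110 (4 bits)
  3 -> 1110 (4 bits)
  1 -> 10 (2 bits)
  9 -> 1111111110 (10 bits)
Total length = 4 + 4 + 2 + 10 = 20 bits.

Unary([3, 3, 1, 9]) = 11101110101111111110 (20 bits)


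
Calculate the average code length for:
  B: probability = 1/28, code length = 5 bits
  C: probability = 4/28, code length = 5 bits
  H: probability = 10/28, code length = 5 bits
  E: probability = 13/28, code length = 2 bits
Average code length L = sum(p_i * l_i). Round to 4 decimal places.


Weighted contributions p_i * l_i:
  B: (1/28) * 5 = 5/28
  C: (4/28) * 5 = 20/28
  H: (10/28) * 5 = 50/28
  E: (13/28) * 2 = 26/28
Sum = (5 + 20 + 50 + 26)/28 = 101/28

L = 101/28 = 3.6071 bits/symbol


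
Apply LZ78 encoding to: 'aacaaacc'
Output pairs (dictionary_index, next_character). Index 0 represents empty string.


LZ78 encoding steps:
Dictionary: {0: ''}
Step 1: w='' (idx 0), next='a' -> output (0, 'a'), add 'a' as idx 1
Step 2: w='a' (idx 1), next='c' -> output (1, 'c'), add 'ac' as idx 2
Step 3: w='a' (idx 1), next='a' -> output (1, 'a'), add 'aa' as idx 3
Step 4: w='ac' (idx 2), next='c' -> output (2, 'c'), add 'acc' as idx 4


Encoded: [(0, 'a'), (1, 'c'), (1, 'a'), (2, 'c')]


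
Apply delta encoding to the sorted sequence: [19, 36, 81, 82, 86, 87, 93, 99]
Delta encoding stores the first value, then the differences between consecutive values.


First value: 19
Deltas:
  36 - 19 = 17
  81 - 36 = 45
  82 - 81 = 1
  86 - 82 = 4
  87 - 86 = 1
  93 - 87 = 6
  99 - 93 = 6


Delta encoded: [19, 17, 45, 1, 4, 1, 6, 6]


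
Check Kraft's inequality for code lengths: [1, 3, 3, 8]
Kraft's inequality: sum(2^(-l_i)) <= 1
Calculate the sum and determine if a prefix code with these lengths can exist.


Sum = 2^(-1) + 2^(-3) + 2^(-3) + 2^(-8)
    = 0.5 + 0.125 + 0.125 + 0.00390625
    = 193/256 = 0.75390625
Since 0.75390625 <= 1, Kraft's inequality IS satisfied.
A prefix code with these lengths CAN exist.

Kraft sum = 0.75390625. Satisfied.


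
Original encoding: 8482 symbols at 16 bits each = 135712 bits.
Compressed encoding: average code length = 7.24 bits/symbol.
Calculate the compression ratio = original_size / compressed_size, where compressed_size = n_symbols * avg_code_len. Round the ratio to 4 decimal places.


original_size = n_symbols * orig_bits = 8482 * 16 = 135712 bits
compressed_size = n_symbols * avg_code_len = 8482 * 7.24 = 61409.68 bits
ratio = original_size / compressed_size = 135712 / 61409.68 = 2.2099

Compression ratio = 2.2099


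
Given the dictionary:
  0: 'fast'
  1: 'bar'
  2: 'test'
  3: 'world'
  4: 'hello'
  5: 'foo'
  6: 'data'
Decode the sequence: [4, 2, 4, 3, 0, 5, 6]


Look up each index in the dictionary:
  4 -> 'hello'
  2 -> 'test'
  4 -> 'hello'
  3 -> 'world'
  0 -> 'fast'
  5 -> 'foo'
  6 -> 'data'

Decoded: "hello test hello world fast foo data"


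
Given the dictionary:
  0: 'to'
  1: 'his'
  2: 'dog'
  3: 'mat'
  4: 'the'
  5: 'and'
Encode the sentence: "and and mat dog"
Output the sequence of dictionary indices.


Look up each word in the dictionary:
  'and' -> 5
  'and' -> 5
  'mat' -> 3
  'dog' -> 2

Encoded: [5, 5, 3, 2]


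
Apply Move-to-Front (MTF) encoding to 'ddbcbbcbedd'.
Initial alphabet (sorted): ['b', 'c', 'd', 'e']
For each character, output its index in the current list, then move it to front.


MTF encoding:
'd': index 2 in ['b', 'c', 'd', 'e'] -> ['d', 'b', 'c', 'e']
'd': index 0 in ['d', 'b', 'c', 'e'] -> ['d', 'b', 'c', 'e']
'b': index 1 in ['d', 'b', 'c', 'e'] -> ['b', 'd', 'c', 'e']
'c': index 2 in ['b', 'd', 'c', 'e'] -> ['c', 'b', 'd', 'e']
'b': index 1 in ['c', 'b', 'd', 'e'] -> ['b', 'c', 'd', 'e']
'b': index 0 in ['b', 'c', 'd', 'e'] -> ['b', 'c', 'd', 'e']
'c': index 1 in ['b', 'c', 'd', 'e'] -> ['c', 'b', 'd', 'e']
'b': index 1 in ['c', 'b', 'd', 'e'] -> ['b', 'c', 'd', 'e']
'e': index 3 in ['b', 'c', 'd', 'e'] -> ['e', 'b', 'c', 'd']
'd': index 3 in ['e', 'b', 'c', 'd'] -> ['d', 'e', 'b', 'c']
'd': index 0 in ['d', 'e', 'b', 'c'] -> ['d', 'e', 'b', 'c']


Output: [2, 0, 1, 2, 1, 0, 1, 1, 3, 3, 0]


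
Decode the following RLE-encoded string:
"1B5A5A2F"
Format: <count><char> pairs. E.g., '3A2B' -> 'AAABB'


Expanding each <count><char> pair:
  1B -> 'B'
  5A -> 'AAAAA'
  5A -> 'AAAAA'
  2F -> 'FF'

Decoded = BAAAAAAAAAAFF


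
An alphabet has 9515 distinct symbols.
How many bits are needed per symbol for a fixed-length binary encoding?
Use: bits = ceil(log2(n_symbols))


log2(9515) = 13.216
Bracket: 2^13 = 8192 < 9515 <= 2^14 = 16384
So ceil(log2(9515)) = 14

bits = ceil(log2(9515)) = ceil(13.216) = 14 bits


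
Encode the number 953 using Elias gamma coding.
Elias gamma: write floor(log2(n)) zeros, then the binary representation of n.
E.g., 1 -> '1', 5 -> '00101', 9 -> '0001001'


num_bits = floor(log2(953)) + 1 = 10
leading_zeros = num_bits - 1 = 9
binary(953) = 1110111001

Elias gamma(953) = '000000000' + '1110111001' = 0000000001110111001 (19 bits)


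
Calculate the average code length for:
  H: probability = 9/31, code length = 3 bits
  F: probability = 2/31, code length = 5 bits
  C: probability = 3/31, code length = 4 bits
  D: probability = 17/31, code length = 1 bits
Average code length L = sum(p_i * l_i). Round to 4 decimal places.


Weighted contributions p_i * l_i:
  H: (9/31) * 3 = 27/31
  F: (2/31) * 5 = 10/31
  C: (3/31) * 4 = 12/31
  D: (17/31) * 1 = 17/31
Sum = (27 + 10 + 12 + 17)/31 = 66/31

L = 66/31 = 2.1290 bits/symbol


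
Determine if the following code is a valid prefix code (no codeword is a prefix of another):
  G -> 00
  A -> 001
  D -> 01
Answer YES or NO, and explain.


Checking each pair (does one codeword prefix another?):
  G='00' vs A='001': prefix -- VIOLATION

NO -- this is NOT a valid prefix code. G (00) is a prefix of A (001).


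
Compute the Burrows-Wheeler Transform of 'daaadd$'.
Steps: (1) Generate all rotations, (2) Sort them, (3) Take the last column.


Rotations (sorted):
  0: $daaadd -> last char: d
  1: aaadd$d -> last char: d
  2: aadd$da -> last char: a
  3: add$daa -> last char: a
  4: d$daaad -> last char: d
  5: daaadd$ -> last char: $
  6: dd$daaa -> last char: a


BWT = ddaad$a


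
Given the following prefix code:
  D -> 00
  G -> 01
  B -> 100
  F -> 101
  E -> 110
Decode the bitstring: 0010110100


Decoding step by step:
Bits 00 -> D
Bits 101 -> F
Bits 101 -> F
Bits 00 -> D


Decoded message: DFFD


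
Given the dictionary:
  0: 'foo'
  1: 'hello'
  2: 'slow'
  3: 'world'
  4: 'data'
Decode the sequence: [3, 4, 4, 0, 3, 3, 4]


Look up each index in the dictionary:
  3 -> 'world'
  4 -> 'data'
  4 -> 'data'
  0 -> 'foo'
  3 -> 'world'
  3 -> 'world'
  4 -> 'data'

Decoded: "world data data foo world world data"


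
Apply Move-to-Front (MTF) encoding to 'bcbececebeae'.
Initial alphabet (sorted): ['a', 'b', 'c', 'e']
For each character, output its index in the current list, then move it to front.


MTF encoding:
'b': index 1 in ['a', 'b', 'c', 'e'] -> ['b', 'a', 'c', 'e']
'c': index 2 in ['b', 'a', 'c', 'e'] -> ['c', 'b', 'a', 'e']
'b': index 1 in ['c', 'b', 'a', 'e'] -> ['b', 'c', 'a', 'e']
'e': index 3 in ['b', 'c', 'a', 'e'] -> ['e', 'b', 'c', 'a']
'c': index 2 in ['e', 'b', 'c', 'a'] -> ['c', 'e', 'b', 'a']
'e': index 1 in ['c', 'e', 'b', 'a'] -> ['e', 'c', 'b', 'a']
'c': index 1 in ['e', 'c', 'b', 'a'] -> ['c', 'e', 'b', 'a']
'e': index 1 in ['c', 'e', 'b', 'a'] -> ['e', 'c', 'b', 'a']
'b': index 2 in ['e', 'c', 'b', 'a'] -> ['b', 'e', 'c', 'a']
'e': index 1 in ['b', 'e', 'c', 'a'] -> ['e', 'b', 'c', 'a']
'a': index 3 in ['e', 'b', 'c', 'a'] -> ['a', 'e', 'b', 'c']
'e': index 1 in ['a', 'e', 'b', 'c'] -> ['e', 'a', 'b', 'c']


Output: [1, 2, 1, 3, 2, 1, 1, 1, 2, 1, 3, 1]


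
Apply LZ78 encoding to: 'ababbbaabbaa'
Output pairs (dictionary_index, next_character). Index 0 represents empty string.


LZ78 encoding steps:
Dictionary: {0: ''}
Step 1: w='' (idx 0), next='a' -> output (0, 'a'), add 'a' as idx 1
Step 2: w='' (idx 0), next='b' -> output (0, 'b'), add 'b' as idx 2
Step 3: w='a' (idx 1), next='b' -> output (1, 'b'), add 'ab' as idx 3
Step 4: w='b' (idx 2), next='b' -> output (2, 'b'), add 'bb' as idx 4
Step 5: w='a' (idx 1), next='a' -> output (1, 'a'), add 'aa' as idx 5
Step 6: w='bb' (idx 4), next='a' -> output (4, 'a'), add 'bba' as idx 6
Step 7: w='a' (idx 1), end of input -> output (1, '')


Encoded: [(0, 'a'), (0, 'b'), (1, 'b'), (2, 'b'), (1, 'a'), (4, 'a'), (1, '')]


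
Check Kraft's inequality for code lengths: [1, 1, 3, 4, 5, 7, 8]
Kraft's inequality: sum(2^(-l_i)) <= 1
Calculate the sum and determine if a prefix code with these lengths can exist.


Sum = 2^(-1) + 2^(-1) + 2^(-3) + 2^(-4) + 2^(-5) + 2^(-7) + 2^(-8)
    = 0.5 + 0.5 + 0.125 + 0.0625 + 0.03125 + 0.0078125 + 0.00390625
    = 315/256 = 1.23046875
Since 1.23046875 > 1, Kraft's inequality is NOT satisfied.
A prefix code with these lengths CANNOT exist.

Kraft sum = 1.23046875. Not satisfied.


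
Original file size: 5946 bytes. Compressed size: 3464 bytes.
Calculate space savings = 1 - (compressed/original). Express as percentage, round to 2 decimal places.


ratio = compressed/original = 3464/5946 = 0.582577
savings = 1 - ratio = 1 - 0.582577 = 0.417423
as a percentage: 0.417423 * 100 = 41.74%

Space savings = 1 - 3464/5946 = 41.74%


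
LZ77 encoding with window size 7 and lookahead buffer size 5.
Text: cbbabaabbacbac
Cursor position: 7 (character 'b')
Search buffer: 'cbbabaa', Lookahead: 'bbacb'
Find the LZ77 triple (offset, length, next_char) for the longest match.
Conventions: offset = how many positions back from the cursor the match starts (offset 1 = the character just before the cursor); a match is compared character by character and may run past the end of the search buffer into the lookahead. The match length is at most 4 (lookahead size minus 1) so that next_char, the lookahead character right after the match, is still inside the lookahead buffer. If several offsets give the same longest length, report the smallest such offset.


Try each offset into the search buffer:
  offset=1 (pos 6, char 'a'): match length 0
  offset=2 (pos 5, char 'a'): match length 0
  offset=3 (pos 4, char 'b'): match length 1
  offset=4 (pos 3, char 'a'): match length 0
  offset=5 (pos 2, char 'b'): match length 1
  offset=6 (pos 1, char 'b'): match length 3
  offset=7 (pos 0, char 'c'): match length 0
Longest match has length 3 at offset 6.
next_char = character at position 7 + 3 = 10 -> 'c'

Best match: offset=6, length=3 (matching 'bba' starting at position 1)
LZ77 triple: (6, 3, 'c')


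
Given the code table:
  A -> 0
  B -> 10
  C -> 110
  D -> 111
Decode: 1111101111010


Decoding:
111 -> D
110 -> C
111 -> D
10 -> B
10 -> B


Result: DCDBB


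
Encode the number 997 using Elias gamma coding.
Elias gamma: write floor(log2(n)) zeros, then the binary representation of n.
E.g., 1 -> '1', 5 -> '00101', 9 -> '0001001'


num_bits = floor(log2(997)) + 1 = 10
leading_zeros = num_bits - 1 = 9
binary(997) = 1111100101

Elias gamma(997) = '000000000' + '1111100101' = 0000000001111100101 (19 bits)


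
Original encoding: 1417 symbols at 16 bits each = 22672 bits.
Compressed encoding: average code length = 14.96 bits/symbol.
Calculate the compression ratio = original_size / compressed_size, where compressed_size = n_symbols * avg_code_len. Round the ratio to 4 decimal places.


original_size = n_symbols * orig_bits = 1417 * 16 = 22672 bits
compressed_size = n_symbols * avg_code_len = 1417 * 14.96 = 21198.32 bits
ratio = original_size / compressed_size = 22672 / 21198.32 = 1.0695

Compression ratio = 1.0695


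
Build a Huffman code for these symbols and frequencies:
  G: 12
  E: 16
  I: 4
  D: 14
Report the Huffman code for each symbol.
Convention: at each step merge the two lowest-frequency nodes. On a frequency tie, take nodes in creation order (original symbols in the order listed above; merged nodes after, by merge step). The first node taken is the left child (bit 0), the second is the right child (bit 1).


Huffman tree construction:
Step 1: Merge I(4) + G(12) = 16
Step 2: Merge D(14) + E(16) = 30
Step 3: Merge (I+G)(16) + (D+E)(30) = 46
Read each symbol's code off the tree from the root (left child = 0, right child = 1).

Codes:
  G: 01 (length 2)
  E: 11 (length 2)
  I: 00 (length 2)
  D: 10 (length 2)
Average code length: 92/46 = 2.0000 bits/symbol


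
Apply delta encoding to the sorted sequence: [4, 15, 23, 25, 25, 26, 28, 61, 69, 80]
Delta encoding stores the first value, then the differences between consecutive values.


First value: 4
Deltas:
  15 - 4 = 11
  23 - 15 = 8
  25 - 23 = 2
  25 - 25 = 0
  26 - 25 = 1
  28 - 26 = 2
  61 - 28 = 33
  69 - 61 = 8
  80 - 69 = 11


Delta encoded: [4, 11, 8, 2, 0, 1, 2, 33, 8, 11]


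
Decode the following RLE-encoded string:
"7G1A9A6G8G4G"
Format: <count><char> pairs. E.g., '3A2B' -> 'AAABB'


Expanding each <count><char> pair:
  7G -> 'GGGGGGG'
  1A -> 'A'
  9A -> 'AAAAAAAAA'
  6G -> 'GGGGGG'
  8G -> 'GGGGGGGG'
  4G -> 'GGGG'

Decoded = GGGGGGGAAAAAAAAAAGGGGGGGGGGGGGGGGGG


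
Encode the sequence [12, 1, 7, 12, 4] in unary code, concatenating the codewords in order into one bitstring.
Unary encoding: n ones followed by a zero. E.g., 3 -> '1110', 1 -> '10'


Encode each number as n ones followed by a terminating 0:
  12 -> 1111111111110 (13 bits)
  1 -> 10 (2 bits)
  7 -> 11111110 (8 bits)
  12 -> 1111111111110 (13 bits)
  4 -> 11110 (5 bits)
Total length = 13 + 2 + 8 + 13 + 5 = 41 bits.

Unary([12, 1, 7, 12, 4]) = 11111111111101011111110111111111111011110 (41 bits)


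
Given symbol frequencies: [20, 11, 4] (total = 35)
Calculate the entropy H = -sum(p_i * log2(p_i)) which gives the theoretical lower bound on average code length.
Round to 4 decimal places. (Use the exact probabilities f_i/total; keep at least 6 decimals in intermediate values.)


Per-symbol terms -p_i * log2(p_i) with p_i = f_i/35:
  p = 20/35 = 0.571429: log2(p) = -0.807355, -p*log2(p) = 0.461346
  p = 11/35 = 0.314286: log2(p) = -1.669851, -p*log2(p) = 0.524810
  p = 4/35 = 0.114286: log2(p) = -3.129283, -p*log2(p) = 0.357632
H = 0.461346 + 0.524810 + 0.357632 = 1.343788

H = 1.3438 bits/symbol


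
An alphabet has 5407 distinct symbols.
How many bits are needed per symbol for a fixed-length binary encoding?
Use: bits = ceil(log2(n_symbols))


log2(5407) = 12.4006
Bracket: 2^12 = 4096 < 5407 <= 2^13 = 8192
So ceil(log2(5407)) = 13

bits = ceil(log2(5407)) = ceil(12.4006) = 13 bits


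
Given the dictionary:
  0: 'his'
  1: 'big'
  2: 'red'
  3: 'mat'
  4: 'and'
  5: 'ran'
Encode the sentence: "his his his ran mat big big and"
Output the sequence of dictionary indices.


Look up each word in the dictionary:
  'his' -> 0
  'his' -> 0
  'his' -> 0
  'ran' -> 5
  'mat' -> 3
  'big' -> 1
  'big' -> 1
  'and' -> 4

Encoded: [0, 0, 0, 5, 3, 1, 1, 4]


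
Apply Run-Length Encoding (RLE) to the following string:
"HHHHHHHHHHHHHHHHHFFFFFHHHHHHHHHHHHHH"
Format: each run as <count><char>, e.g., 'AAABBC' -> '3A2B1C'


Scanning runs left to right:
  i=0: run of 'H' x 17 -> '17H'
  i=17: run of 'F' x 5 -> '5F'
  i=22: run of 'H' x 14 -> '14H'

RLE = 17H5F14H


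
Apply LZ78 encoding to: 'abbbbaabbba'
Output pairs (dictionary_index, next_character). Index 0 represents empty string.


LZ78 encoding steps:
Dictionary: {0: ''}
Step 1: w='' (idx 0), next='a' -> output (0, 'a'), add 'a' as idx 1
Step 2: w='' (idx 0), next='b' -> output (0, 'b'), add 'b' as idx 2
Step 3: w='b' (idx 2), next='b' -> output (2, 'b'), add 'bb' as idx 3
Step 4: w='b' (idx 2), next='a' -> output (2, 'a'), add 'ba' as idx 4
Step 5: w='a' (idx 1), next='b' -> output (1, 'b'), add 'ab' as idx 5
Step 6: w='bb' (idx 3), next='a' -> output (3, 'a'), add 'bba' as idx 6


Encoded: [(0, 'a'), (0, 'b'), (2, 'b'), (2, 'a'), (1, 'b'), (3, 'a')]


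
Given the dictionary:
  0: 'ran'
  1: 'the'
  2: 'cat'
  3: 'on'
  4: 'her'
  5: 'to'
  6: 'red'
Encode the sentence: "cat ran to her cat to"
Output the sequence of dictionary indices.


Look up each word in the dictionary:
  'cat' -> 2
  'ran' -> 0
  'to' -> 5
  'her' -> 4
  'cat' -> 2
  'to' -> 5

Encoded: [2, 0, 5, 4, 2, 5]


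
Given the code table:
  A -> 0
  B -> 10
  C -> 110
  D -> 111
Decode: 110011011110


Decoding:
110 -> C
0 -> A
110 -> C
111 -> D
10 -> B


Result: CACDB


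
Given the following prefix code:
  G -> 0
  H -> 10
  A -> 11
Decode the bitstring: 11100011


Decoding step by step:
Bits 11 -> A
Bits 10 -> H
Bits 0 -> G
Bits 0 -> G
Bits 11 -> A


Decoded message: AHGGA


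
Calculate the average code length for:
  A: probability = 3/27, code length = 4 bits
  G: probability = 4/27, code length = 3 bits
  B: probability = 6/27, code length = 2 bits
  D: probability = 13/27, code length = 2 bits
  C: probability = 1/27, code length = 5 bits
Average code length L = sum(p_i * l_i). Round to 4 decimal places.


Weighted contributions p_i * l_i:
  A: (3/27) * 4 = 12/27
  G: (4/27) * 3 = 12/27
  B: (6/27) * 2 = 12/27
  D: (13/27) * 2 = 26/27
  C: (1/27) * 5 = 5/27
Sum = (12 + 12 + 12 + 26 + 5)/27 = 67/27

L = 67/27 = 2.4815 bits/symbol


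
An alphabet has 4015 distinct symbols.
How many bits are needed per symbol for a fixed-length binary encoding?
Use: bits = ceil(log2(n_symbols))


log2(4015) = 11.9712
Bracket: 2^11 = 2048 < 4015 <= 2^12 = 4096
So ceil(log2(4015)) = 12

bits = ceil(log2(4015)) = ceil(11.9712) = 12 bits


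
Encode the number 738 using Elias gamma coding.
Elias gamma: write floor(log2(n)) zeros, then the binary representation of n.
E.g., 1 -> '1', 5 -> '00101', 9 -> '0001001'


num_bits = floor(log2(738)) + 1 = 10
leading_zeros = num_bits - 1 = 9
binary(738) = 1011100010

Elias gamma(738) = '000000000' + '1011100010' = 0000000001011100010 (19 bits)


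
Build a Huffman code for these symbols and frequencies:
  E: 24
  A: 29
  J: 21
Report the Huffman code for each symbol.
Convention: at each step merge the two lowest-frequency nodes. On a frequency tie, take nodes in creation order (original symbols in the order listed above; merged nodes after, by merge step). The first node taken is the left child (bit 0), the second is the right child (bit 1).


Huffman tree construction:
Step 1: Merge J(21) + E(24) = 45
Step 2: Merge A(29) + (J+E)(45) = 74
Read each symbol's code off the tree from the root (left child = 0, right child = 1).

Codes:
  E: 11 (length 2)
  A: 0 (length 1)
  J: 10 (length 2)
Average code length: 119/74 = 1.6081 bits/symbol


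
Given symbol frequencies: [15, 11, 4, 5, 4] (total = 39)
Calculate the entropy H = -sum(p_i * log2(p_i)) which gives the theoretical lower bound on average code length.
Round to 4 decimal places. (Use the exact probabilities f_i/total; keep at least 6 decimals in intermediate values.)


Per-symbol terms -p_i * log2(p_i) with p_i = f_i/39:
  p = 15/39 = 0.384615: log2(p) = -1.378512, -p*log2(p) = 0.530197
  p = 11/39 = 0.282051: log2(p) = -1.825971, -p*log2(p) = 0.515017
  p = 4/39 = 0.102564: log2(p) = -3.285402, -p*log2(p) = 0.336964
  p = 5/39 = 0.128205: log2(p) = -2.963474, -p*log2(p) = 0.379933
  p = 4/39 = 0.102564: log2(p) = -3.285402, -p*log2(p) = 0.336964
H = 0.530197 + 0.515017 + 0.336964 + 0.379933 + 0.336964 = 2.099075

H = 2.0991 bits/symbol


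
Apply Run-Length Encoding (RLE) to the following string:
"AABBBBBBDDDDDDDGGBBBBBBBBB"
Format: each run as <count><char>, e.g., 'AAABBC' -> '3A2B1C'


Scanning runs left to right:
  i=0: run of 'A' x 2 -> '2A'
  i=2: run of 'B' x 6 -> '6B'
  i=8: run of 'D' x 7 -> '7D'
  i=15: run of 'G' x 2 -> '2G'
  i=17: run of 'B' x 9 -> '9B'

RLE = 2A6B7D2G9B


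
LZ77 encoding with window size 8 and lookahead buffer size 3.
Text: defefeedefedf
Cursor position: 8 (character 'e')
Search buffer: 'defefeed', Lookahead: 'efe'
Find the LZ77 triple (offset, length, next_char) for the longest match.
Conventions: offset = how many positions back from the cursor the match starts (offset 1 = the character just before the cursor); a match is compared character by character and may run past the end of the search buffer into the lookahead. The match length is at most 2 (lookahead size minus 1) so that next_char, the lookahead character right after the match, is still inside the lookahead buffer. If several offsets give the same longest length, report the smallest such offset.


Try each offset into the search buffer:
  offset=1 (pos 7, char 'd'): match length 0
  offset=2 (pos 6, char 'e'): match length 1
  offset=3 (pos 5, char 'e'): match length 1
  offset=4 (pos 4, char 'f'): match length 0
  offset=5 (pos 3, char 'e'): match length 2
  offset=6 (pos 2, char 'f'): match length 0
  offset=7 (pos 1, char 'e'): match length 2
  offset=8 (pos 0, char 'd'): match length 0
Longest match has length 2, found at offsets 5, 7; take the smallest, offset 5.
next_char = character at position 8 + 2 = 10 -> 'e'

Best match: offset=5, length=2 (matching 'ef' starting at position 3)
LZ77 triple: (5, 2, 'e')


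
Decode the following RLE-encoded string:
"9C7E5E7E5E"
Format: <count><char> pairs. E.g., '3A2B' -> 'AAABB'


Expanding each <count><char> pair:
  9C -> 'CCCCCCCCC'
  7E -> 'EEEEEEE'
  5E -> 'EEEEE'
  7E -> 'EEEEEEE'
  5E -> 'EEEEE'

Decoded = CCCCCCCCCEEEEEEEEEEEEEEEEEEEEEEEE


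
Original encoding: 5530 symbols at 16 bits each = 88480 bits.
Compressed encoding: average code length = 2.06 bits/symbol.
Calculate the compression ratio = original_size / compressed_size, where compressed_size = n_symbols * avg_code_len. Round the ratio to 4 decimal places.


original_size = n_symbols * orig_bits = 5530 * 16 = 88480 bits
compressed_size = n_symbols * avg_code_len = 5530 * 2.06 = 11391.8 bits
ratio = original_size / compressed_size = 88480 / 11391.8 = 7.767

Compression ratio = 7.767


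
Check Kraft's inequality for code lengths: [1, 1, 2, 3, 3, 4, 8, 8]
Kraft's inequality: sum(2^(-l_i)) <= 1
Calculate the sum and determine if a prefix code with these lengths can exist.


Sum = 2^(-1) + 2^(-1) + 2^(-2) + 2^(-3) + 2^(-3) + 2^(-4) + 2^(-8) + 2^(-8)
    = 0.5 + 0.5 + 0.25 + 0.125 + 0.125 + 0.0625 + 0.00390625 + 0.00390625
    = 402/256 = 1.5703125
Since 1.5703125 > 1, Kraft's inequality is NOT satisfied.
A prefix code with these lengths CANNOT exist.

Kraft sum = 1.5703125. Not satisfied.


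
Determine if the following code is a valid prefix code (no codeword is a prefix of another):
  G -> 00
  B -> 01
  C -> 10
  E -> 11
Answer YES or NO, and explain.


Checking each pair (does one codeword prefix another?):
  G='00' vs B='01': no prefix
  G='00' vs C='10': no prefix
  G='00' vs E='11': no prefix
  B='01' vs G='00': no prefix
  B='01' vs C='10': no prefix
  B='01' vs E='11': no prefix
  C='10' vs G='00': no prefix
  C='10' vs B='01': no prefix
  C='10' vs E='11': no prefix
  E='11' vs G='00': no prefix
  E='11' vs B='01': no prefix
  E='11' vs C='10': no prefix
No violation found over all pairs.

YES -- this is a valid prefix code. No codeword is a prefix of any other codeword.


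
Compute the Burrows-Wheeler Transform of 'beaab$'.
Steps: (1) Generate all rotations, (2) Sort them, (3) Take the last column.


Rotations (sorted):
  0: $beaab -> last char: b
  1: aab$be -> last char: e
  2: ab$bea -> last char: a
  3: b$beaa -> last char: a
  4: beaab$ -> last char: $
  5: eaab$b -> last char: b


BWT = beaa$b


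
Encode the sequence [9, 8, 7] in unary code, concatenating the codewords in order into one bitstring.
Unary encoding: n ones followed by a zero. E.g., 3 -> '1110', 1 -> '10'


Encode each number as n ones followed by a terminating 0:
  9 -> 1111111110 (10 bits)
  8 -> 111111110 (9 bits)
  7 -> 11111110 (8 bits)
Total length = 10 + 9 + 8 = 27 bits.

Unary([9, 8, 7]) = 111111111011111111011111110 (27 bits)


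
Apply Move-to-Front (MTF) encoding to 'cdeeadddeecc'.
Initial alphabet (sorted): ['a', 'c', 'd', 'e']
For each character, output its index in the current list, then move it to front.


MTF encoding:
'c': index 1 in ['a', 'c', 'd', 'e'] -> ['c', 'a', 'd', 'e']
'd': index 2 in ['c', 'a', 'd', 'e'] -> ['d', 'c', 'a', 'e']
'e': index 3 in ['d', 'c', 'a', 'e'] -> ['e', 'd', 'c', 'a']
'e': index 0 in ['e', 'd', 'c', 'a'] -> ['e', 'd', 'c', 'a']
'a': index 3 in ['e', 'd', 'c', 'a'] -> ['a', 'e', 'd', 'c']
'd': index 2 in ['a', 'e', 'd', 'c'] -> ['d', 'a', 'e', 'c']
'd': index 0 in ['d', 'a', 'e', 'c'] -> ['d', 'a', 'e', 'c']
'd': index 0 in ['d', 'a', 'e', 'c'] -> ['d', 'a', 'e', 'c']
'e': index 2 in ['d', 'a', 'e', 'c'] -> ['e', 'd', 'a', 'c']
'e': index 0 in ['e', 'd', 'a', 'c'] -> ['e', 'd', 'a', 'c']
'c': index 3 in ['e', 'd', 'a', 'c'] -> ['c', 'e', 'd', 'a']
'c': index 0 in ['c', 'e', 'd', 'a'] -> ['c', 'e', 'd', 'a']


Output: [1, 2, 3, 0, 3, 2, 0, 0, 2, 0, 3, 0]


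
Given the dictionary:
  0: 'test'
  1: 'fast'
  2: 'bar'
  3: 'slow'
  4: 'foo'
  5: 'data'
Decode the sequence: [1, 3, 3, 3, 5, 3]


Look up each index in the dictionary:
  1 -> 'fast'
  3 -> 'slow'
  3 -> 'slow'
  3 -> 'slow'
  5 -> 'data'
  3 -> 'slow'

Decoded: "fast slow slow slow data slow"


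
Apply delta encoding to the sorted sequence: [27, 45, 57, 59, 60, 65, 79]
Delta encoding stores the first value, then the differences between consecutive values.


First value: 27
Deltas:
  45 - 27 = 18
  57 - 45 = 12
  59 - 57 = 2
  60 - 59 = 1
  65 - 60 = 5
  79 - 65 = 14


Delta encoded: [27, 18, 12, 2, 1, 5, 14]


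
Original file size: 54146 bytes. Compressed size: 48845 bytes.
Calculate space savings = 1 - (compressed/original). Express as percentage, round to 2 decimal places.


ratio = compressed/original = 48845/54146 = 0.902098
savings = 1 - ratio = 1 - 0.902098 = 0.097902
as a percentage: 0.097902 * 100 = 9.79%

Space savings = 1 - 48845/54146 = 9.79%


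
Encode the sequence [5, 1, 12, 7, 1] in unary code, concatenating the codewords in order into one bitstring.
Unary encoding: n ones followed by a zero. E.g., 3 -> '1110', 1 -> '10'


Encode each number as n ones followed by a terminating 0:
  5 -> 111110 (6 bits)
  1 -> 10 (2 bits)
  12 -> 1111111111110 (13 bits)
  7 -> 11111110 (8 bits)
  1 -> 10 (2 bits)
Total length = 6 + 2 + 13 + 8 + 2 = 31 bits.

Unary([5, 1, 12, 7, 1]) = 1111101011111111111101111111010 (31 bits)


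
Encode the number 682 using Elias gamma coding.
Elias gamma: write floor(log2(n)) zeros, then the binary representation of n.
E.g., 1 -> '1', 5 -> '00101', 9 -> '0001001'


num_bits = floor(log2(682)) + 1 = 10
leading_zeros = num_bits - 1 = 9
binary(682) = 1010101010

Elias gamma(682) = '000000000' + '1010101010' = 0000000001010101010 (19 bits)


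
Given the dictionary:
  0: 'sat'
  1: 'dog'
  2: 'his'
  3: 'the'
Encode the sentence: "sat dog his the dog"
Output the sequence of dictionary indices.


Look up each word in the dictionary:
  'sat' -> 0
  'dog' -> 1
  'his' -> 2
  'the' -> 3
  'dog' -> 1

Encoded: [0, 1, 2, 3, 1]


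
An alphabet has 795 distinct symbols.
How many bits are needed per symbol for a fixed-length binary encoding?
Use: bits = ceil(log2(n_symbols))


log2(795) = 9.6348
Bracket: 2^9 = 512 < 795 <= 2^10 = 1024
So ceil(log2(795)) = 10

bits = ceil(log2(795)) = ceil(9.6348) = 10 bits


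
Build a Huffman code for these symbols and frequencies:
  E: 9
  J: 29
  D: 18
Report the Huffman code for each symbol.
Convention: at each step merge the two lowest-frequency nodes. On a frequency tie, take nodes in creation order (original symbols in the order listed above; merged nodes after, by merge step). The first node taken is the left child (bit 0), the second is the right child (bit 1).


Huffman tree construction:
Step 1: Merge E(9) + D(18) = 27
Step 2: Merge (E+D)(27) + J(29) = 56
Read each symbol's code off the tree from the root (left child = 0, right child = 1).

Codes:
  E: 00 (length 2)
  J: 1 (length 1)
  D: 01 (length 2)
Average code length: 83/56 = 1.4821 bits/symbol


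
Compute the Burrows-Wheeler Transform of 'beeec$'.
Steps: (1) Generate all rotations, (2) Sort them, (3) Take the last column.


Rotations (sorted):
  0: $beeec -> last char: c
  1: beeec$ -> last char: $
  2: c$beee -> last char: e
  3: ec$bee -> last char: e
  4: eec$be -> last char: e
  5: eeec$b -> last char: b


BWT = c$eeeb


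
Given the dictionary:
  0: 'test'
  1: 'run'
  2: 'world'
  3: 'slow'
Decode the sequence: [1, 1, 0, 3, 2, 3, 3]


Look up each index in the dictionary:
  1 -> 'run'
  1 -> 'run'
  0 -> 'test'
  3 -> 'slow'
  2 -> 'world'
  3 -> 'slow'
  3 -> 'slow'

Decoded: "run run test slow world slow slow"


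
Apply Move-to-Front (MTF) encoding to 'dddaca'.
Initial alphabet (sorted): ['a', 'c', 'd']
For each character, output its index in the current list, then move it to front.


MTF encoding:
'd': index 2 in ['a', 'c', 'd'] -> ['d', 'a', 'c']
'd': index 0 in ['d', 'a', 'c'] -> ['d', 'a', 'c']
'd': index 0 in ['d', 'a', 'c'] -> ['d', 'a', 'c']
'a': index 1 in ['d', 'a', 'c'] -> ['a', 'd', 'c']
'c': index 2 in ['a', 'd', 'c'] -> ['c', 'a', 'd']
'a': index 1 in ['c', 'a', 'd'] -> ['a', 'c', 'd']


Output: [2, 0, 0, 1, 2, 1]


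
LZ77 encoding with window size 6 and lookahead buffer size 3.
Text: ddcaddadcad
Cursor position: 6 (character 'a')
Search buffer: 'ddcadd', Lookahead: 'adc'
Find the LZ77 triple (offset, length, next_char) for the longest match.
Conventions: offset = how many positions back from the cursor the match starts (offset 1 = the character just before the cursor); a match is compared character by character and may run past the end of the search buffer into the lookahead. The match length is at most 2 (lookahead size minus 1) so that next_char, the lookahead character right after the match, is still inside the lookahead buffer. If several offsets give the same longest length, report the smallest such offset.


Try each offset into the search buffer:
  offset=1 (pos 5, char 'd'): match length 0
  offset=2 (pos 4, char 'd'): match length 0
  offset=3 (pos 3, char 'a'): match length 2
  offset=4 (pos 2, char 'c'): match length 0
  offset=5 (pos 1, char 'd'): match length 0
  offset=6 (pos 0, char 'd'): match length 0
Longest match has length 2 at offset 3.
next_char = character at position 6 + 2 = 8 -> 'c'

Best match: offset=3, length=2 (matching 'ad' starting at position 3)
LZ77 triple: (3, 2, 'c')


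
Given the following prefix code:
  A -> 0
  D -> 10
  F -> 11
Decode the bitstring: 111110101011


Decoding step by step:
Bits 11 -> F
Bits 11 -> F
Bits 10 -> D
Bits 10 -> D
Bits 10 -> D
Bits 11 -> F


Decoded message: FFDDDF


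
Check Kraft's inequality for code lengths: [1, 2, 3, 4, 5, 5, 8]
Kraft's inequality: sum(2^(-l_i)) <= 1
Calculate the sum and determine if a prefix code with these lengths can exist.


Sum = 2^(-1) + 2^(-2) + 2^(-3) + 2^(-4) + 2^(-5) + 2^(-5) + 2^(-8)
    = 0.5 + 0.25 + 0.125 + 0.0625 + 0.03125 + 0.03125 + 0.00390625
    = 257/256 = 1.00390625
Since 1.00390625 > 1, Kraft's inequality is NOT satisfied.
A prefix code with these lengths CANNOT exist.

Kraft sum = 1.00390625. Not satisfied.


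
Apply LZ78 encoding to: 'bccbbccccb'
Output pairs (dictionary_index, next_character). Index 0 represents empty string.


LZ78 encoding steps:
Dictionary: {0: ''}
Step 1: w='' (idx 0), next='b' -> output (0, 'b'), add 'b' as idx 1
Step 2: w='' (idx 0), next='c' -> output (0, 'c'), add 'c' as idx 2
Step 3: w='c' (idx 2), next='b' -> output (2, 'b'), add 'cb' as idx 3
Step 4: w='b' (idx 1), next='c' -> output (1, 'c'), add 'bc' as idx 4
Step 5: w='c' (idx 2), next='c' -> output (2, 'c'), add 'cc' as idx 5
Step 6: w='cb' (idx 3), end of input -> output (3, '')


Encoded: [(0, 'b'), (0, 'c'), (2, 'b'), (1, 'c'), (2, 'c'), (3, '')]


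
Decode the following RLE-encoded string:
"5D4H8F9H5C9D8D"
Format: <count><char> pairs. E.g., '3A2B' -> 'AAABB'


Expanding each <count><char> pair:
  5D -> 'DDDDD'
  4H -> 'HHHH'
  8F -> 'FFFFFFFF'
  9H -> 'HHHHHHHHH'
  5C -> 'CCCCC'
  9D -> 'DDDDDDDDD'
  8D -> 'DDDDDDDD'

Decoded = DDDDDHHHHFFFFFFFFHHHHHHHHHCCCCCDDDDDDDDDDDDDDDDD


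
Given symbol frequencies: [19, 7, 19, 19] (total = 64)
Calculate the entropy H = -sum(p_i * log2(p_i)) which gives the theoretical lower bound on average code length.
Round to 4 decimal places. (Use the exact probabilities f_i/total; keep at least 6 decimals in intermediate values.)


Per-symbol terms -p_i * log2(p_i) with p_i = f_i/64:
  p = 19/64 = 0.296875: log2(p) = -1.752072, -p*log2(p) = 0.520147
  p = 7/64 = 0.109375: log2(p) = -3.192645, -p*log2(p) = 0.349196
  p = 19/64 = 0.296875: log2(p) = -1.752072, -p*log2(p) = 0.520147
  p = 19/64 = 0.296875: log2(p) = -1.752072, -p*log2(p) = 0.520147
H = 0.520147 + 0.349196 + 0.520147 + 0.520147 = 1.909637

H = 1.9096 bits/symbol


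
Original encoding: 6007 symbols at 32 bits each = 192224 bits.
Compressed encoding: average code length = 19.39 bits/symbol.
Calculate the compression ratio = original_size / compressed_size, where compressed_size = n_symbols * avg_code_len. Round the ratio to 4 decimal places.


original_size = n_symbols * orig_bits = 6007 * 32 = 192224 bits
compressed_size = n_symbols * avg_code_len = 6007 * 19.39 = 116475.73 bits
ratio = original_size / compressed_size = 192224 / 116475.73 = 1.6503

Compression ratio = 1.6503


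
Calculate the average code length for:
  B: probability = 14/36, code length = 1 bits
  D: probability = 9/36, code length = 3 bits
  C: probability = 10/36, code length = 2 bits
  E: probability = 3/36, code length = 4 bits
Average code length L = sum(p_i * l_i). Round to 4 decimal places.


Weighted contributions p_i * l_i:
  B: (14/36) * 1 = 14/36
  D: (9/36) * 3 = 27/36
  C: (10/36) * 2 = 20/36
  E: (3/36) * 4 = 12/36
Sum = (14 + 27 + 20 + 12)/36 = 73/36

L = 73/36 = 2.0278 bits/symbol


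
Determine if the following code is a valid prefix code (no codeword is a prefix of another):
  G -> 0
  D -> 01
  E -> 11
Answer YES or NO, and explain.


Checking each pair (does one codeword prefix another?):
  G='0' vs D='01': prefix -- VIOLATION

NO -- this is NOT a valid prefix code. G (0) is a prefix of D (01).


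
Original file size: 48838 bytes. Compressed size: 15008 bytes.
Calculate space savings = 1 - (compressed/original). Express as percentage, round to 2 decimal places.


ratio = compressed/original = 15008/48838 = 0.307302
savings = 1 - ratio = 1 - 0.307302 = 0.692698
as a percentage: 0.692698 * 100 = 69.27%

Space savings = 1 - 15008/48838 = 69.27%


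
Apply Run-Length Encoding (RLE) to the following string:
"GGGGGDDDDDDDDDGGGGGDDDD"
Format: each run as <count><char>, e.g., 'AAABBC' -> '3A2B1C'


Scanning runs left to right:
  i=0: run of 'G' x 5 -> '5G'
  i=5: run of 'D' x 9 -> '9D'
  i=14: run of 'G' x 5 -> '5G'
  i=19: run of 'D' x 4 -> '4D'

RLE = 5G9D5G4D


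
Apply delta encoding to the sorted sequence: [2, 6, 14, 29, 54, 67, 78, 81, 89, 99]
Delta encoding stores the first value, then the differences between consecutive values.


First value: 2
Deltas:
  6 - 2 = 4
  14 - 6 = 8
  29 - 14 = 15
  54 - 29 = 25
  67 - 54 = 13
  78 - 67 = 11
  81 - 78 = 3
  89 - 81 = 8
  99 - 89 = 10


Delta encoded: [2, 4, 8, 15, 25, 13, 11, 3, 8, 10]
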